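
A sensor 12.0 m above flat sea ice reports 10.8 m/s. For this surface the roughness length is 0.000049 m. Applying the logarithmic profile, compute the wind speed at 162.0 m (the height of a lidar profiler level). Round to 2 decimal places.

Log law: V(z) ∝ ln(z/z₀), so V₂/V₁ = ln(z₂/z₀) / ln(z₁/z₀).
ln(162.0/0.000049) = 15.0113, ln(12.0/0.000049) = 12.4086
V₂ = 10.8 × 15.0113/12.4086 = 10.8 × 1.2097 = 13.0653 m/s

13.07 m/s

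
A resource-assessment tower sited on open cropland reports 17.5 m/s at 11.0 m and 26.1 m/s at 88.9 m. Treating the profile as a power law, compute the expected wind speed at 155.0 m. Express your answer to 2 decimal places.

29.03 m/s

First find α: α = ln(V₂/V₁)/ln(z₂/z₁) = ln(26.1/17.5)/ln(88.9/11.0) = 0.39973/2.08962 = 0.1913
Extrapolate from 88.9 m to 155.0 m: V₃ = 26.1 × (155.0/88.9)^0.1913 = 26.1 × 1.1122 = 29.0285 m/s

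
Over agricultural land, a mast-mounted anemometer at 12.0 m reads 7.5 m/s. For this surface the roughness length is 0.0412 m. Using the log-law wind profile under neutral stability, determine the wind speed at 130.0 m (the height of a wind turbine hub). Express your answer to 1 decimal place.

10.6 m/s

Log law: V(z) ∝ ln(z/z₀), so V₂/V₁ = ln(z₂/z₀) / ln(z₁/z₀).
ln(130.0/0.0412) = 8.0569, ln(12.0/0.0412) = 5.6742
V₂ = 7.5 × 8.0569/5.6742 = 7.5 × 1.4199 = 10.6493 m/s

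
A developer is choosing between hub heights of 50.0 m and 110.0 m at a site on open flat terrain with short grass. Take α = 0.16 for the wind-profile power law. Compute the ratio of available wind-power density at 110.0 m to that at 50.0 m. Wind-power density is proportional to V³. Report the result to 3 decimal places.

Speed ratio: V_B/V_A = (z_B/z_A)^α = (110.0/50.0)^0.16 = (2.2000)^0.16 = 1.13446
Power-density ratio: P_B/P_A = (V_B/V_A)³ = (1.13446)³ = 1.46003

1.460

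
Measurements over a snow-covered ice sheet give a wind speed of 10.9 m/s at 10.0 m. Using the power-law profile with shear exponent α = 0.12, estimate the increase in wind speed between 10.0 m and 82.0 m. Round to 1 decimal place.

3.1 m/s

Power law: V₂ = V₁ · (z₂/z₁)^α = 10.9 × (8.2000)^0.12 = 14.0309 m/s
ΔV = 14.0309 − 10.9 = 3.1309 m/s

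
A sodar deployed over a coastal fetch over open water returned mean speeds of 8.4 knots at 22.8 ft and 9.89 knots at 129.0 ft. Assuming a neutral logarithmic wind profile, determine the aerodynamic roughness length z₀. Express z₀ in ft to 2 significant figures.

z₀ ≈ 0.0013 ft

Log law: V(z) ∝ ln(z/z₀). With r = V₁/V₂ = 8.4/9.89 = 0.84934,
r · ln(z₂/z₀) = ln(z₁/z₀) ⇒ ln z₀ = (ln z₁ − r·ln z₂)/(1 − r)
ln z₀ = (3.12676 − 0.84934×4.85981) / 0.15066 = -6.6435
z₀ = exp(-6.6435) = 0.001303 ft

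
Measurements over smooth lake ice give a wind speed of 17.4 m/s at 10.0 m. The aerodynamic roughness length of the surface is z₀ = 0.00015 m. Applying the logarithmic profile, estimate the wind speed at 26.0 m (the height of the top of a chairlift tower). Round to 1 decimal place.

Log law: V(z) ∝ ln(z/z₀), so V₂/V₁ = ln(z₂/z₀) / ln(z₁/z₀).
ln(26.0/0.00015) = 12.0630, ln(10.0/0.00015) = 11.1075
V₂ = 17.4 × 12.0630/11.1075 = 17.4 × 1.0860 = 18.8968 m/s

18.9 m/s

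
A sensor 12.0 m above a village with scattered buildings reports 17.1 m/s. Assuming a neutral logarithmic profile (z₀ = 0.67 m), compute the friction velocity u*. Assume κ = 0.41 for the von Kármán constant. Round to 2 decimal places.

u* ≈ 2.43 m/s

Log law: V(z) = (u*/κ) · ln(z/z₀) ⇒ u* = κ · V / ln(z/z₀)
u* = 0.41 × 17.1 / ln(12.0/0.67) = 0.41 × 17.1 / 2.8854
   = 7.0110 / 2.8854 = 2.4298 m/s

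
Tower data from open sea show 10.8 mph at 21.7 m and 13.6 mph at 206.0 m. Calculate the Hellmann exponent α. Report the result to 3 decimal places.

α ≈ 0.102

Power law: V₂/V₁ = (z₂/z₁)^α ⇒ α = ln(V₂/V₁) / ln(z₂/z₁)
α = ln(13.6/10.8) / ln(206.0/21.7) = ln(1.2593) / ln(9.4931)
  = 0.23052 / 2.25056 = 0.10243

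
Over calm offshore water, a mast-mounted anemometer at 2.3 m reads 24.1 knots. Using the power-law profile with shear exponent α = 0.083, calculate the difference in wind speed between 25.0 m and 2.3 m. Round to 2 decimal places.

Power law: V₂ = V₁ · (z₂/z₁)^α = 24.1 × (10.8696)^0.083 = 29.3780 knots
ΔV = 29.3780 − 24.1 = 5.2780 knots

5.28 knots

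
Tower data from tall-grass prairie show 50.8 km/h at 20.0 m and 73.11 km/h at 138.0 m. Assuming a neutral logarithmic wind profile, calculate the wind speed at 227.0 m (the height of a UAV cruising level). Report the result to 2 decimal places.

Log law: V ∝ ln(z/z₀). From the pair, with r = V₁/V₂ = 0.69484,
ln z₀ = (ln z₁ − r·ln z₂)/(1 − r) = (2.9957 − 0.69484×4.9273)/0.30516 = -1.4024 → z₀ = 0.2460 m
V₃ = V₁ · ln(z₃/z₀)/ln(z₁/z₀) = 50.8 × 6.8273/4.3981 = 78.8586 km/h

78.86 km/h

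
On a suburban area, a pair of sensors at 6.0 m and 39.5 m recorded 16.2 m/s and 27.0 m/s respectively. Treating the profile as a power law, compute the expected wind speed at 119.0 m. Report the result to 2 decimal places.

First find α: α = ln(V₂/V₁)/ln(z₂/z₁) = ln(27.0/16.2)/ln(39.5/6.0) = 0.51083/1.88454 = 0.2711
Extrapolate from 39.5 m to 119.0 m: V₃ = 27.0 × (119.0/39.5)^0.2711 = 27.0 × 1.3484 = 36.4073 m/s

36.41 m/s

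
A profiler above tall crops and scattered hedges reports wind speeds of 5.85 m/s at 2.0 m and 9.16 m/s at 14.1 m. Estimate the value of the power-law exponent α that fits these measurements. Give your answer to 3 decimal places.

Power law: V₂/V₁ = (z₂/z₁)^α ⇒ α = ln(V₂/V₁) / ln(z₂/z₁)
α = ln(9.16/5.85) / ln(14.1/2.0) = ln(1.5658) / ln(7.0500)
  = 0.44840 / 1.95303 = 0.22959

α ≈ 0.230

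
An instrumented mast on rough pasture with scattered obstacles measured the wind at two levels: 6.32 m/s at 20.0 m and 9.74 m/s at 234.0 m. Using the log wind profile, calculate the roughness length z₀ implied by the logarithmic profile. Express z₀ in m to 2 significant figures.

Log law: V(z) ∝ ln(z/z₀). With r = V₁/V₂ = 6.32/9.74 = 0.64887,
r · ln(z₂/z₀) = ln(z₁/z₀) ⇒ ln z₀ = (ln z₁ − r·ln z₂)/(1 − r)
ln z₀ = (2.99573 − 0.64887×5.45532) / 0.35113 = -1.5495
z₀ = exp(-1.5495) = 0.2124 m

z₀ ≈ 0.21 m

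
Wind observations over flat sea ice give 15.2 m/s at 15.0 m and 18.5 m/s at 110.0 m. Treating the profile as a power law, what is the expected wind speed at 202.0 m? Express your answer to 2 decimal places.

19.64 m/s

First find α: α = ln(V₂/V₁)/ln(z₂/z₁) = ln(18.5/15.2)/ln(110.0/15.0) = 0.19648/1.99243 = 0.0986
Extrapolate from 110.0 m to 202.0 m: V₃ = 18.5 × (202.0/110.0)^0.0986 = 18.5 × 1.0618 = 19.6427 m/s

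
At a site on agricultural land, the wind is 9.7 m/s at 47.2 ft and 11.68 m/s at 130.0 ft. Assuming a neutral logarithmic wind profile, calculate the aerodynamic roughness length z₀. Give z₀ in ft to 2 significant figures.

Log law: V(z) ∝ ln(z/z₀). With r = V₁/V₂ = 9.7/11.68 = 0.83048,
r · ln(z₂/z₀) = ln(z₁/z₀) ⇒ ln z₀ = (ln z₁ − r·ln z₂)/(1 − r)
ln z₀ = (3.85439 − 0.83048×4.86753) / 0.16952 = -1.1090
z₀ = exp(-1.1090) = 0.3299 ft

z₀ ≈ 0.33 ft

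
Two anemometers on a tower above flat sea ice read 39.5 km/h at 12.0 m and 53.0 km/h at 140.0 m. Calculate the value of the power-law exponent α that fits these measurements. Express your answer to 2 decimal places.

α ≈ 0.12

Power law: V₂/V₁ = (z₂/z₁)^α ⇒ α = ln(V₂/V₁) / ln(z₂/z₁)
α = ln(53.0/39.5) / ln(140.0/12.0) = ln(1.3418) / ln(11.6667)
  = 0.29399 / 2.45674 = 0.11967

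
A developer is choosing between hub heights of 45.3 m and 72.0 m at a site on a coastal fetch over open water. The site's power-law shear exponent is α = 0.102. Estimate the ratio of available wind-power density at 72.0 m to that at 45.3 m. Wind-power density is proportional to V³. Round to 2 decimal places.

Speed ratio: V_B/V_A = (z_B/z_A)^α = (72.0/45.3)^0.102 = (1.5894)^0.102 = 1.04840
Power-density ratio: P_B/P_A = (V_B/V_A)³ = (1.04840)³ = 1.15233

1.15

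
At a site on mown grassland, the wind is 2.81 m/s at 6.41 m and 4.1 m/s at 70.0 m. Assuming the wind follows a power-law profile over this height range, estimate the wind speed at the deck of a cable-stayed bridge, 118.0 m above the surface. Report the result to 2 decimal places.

First find α: α = ln(V₂/V₁)/ln(z₂/z₁) = ln(4.1/2.81)/ln(70.0/6.41) = 0.37780/2.39064 = 0.1580
Extrapolate from 70.0 m to 118.0 m: V₃ = 4.1 × (118.0/70.0)^0.1580 = 4.1 × 1.0860 = 4.4527 m/s

4.45 m/s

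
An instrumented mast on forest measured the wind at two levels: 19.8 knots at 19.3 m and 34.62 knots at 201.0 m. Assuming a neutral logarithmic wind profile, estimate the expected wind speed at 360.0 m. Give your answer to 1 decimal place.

38.3 knots

Log law: V ∝ ln(z/z₀). From the pair, with r = V₁/V₂ = 0.57192,
ln z₀ = (ln z₁ − r·ln z₂)/(1 − r) = (2.9601 − 0.57192×5.3033)/0.42808 = -0.1705 → z₀ = 0.8433 m
V₃ = V₁ · ln(z₃/z₀)/ln(z₁/z₀) = 19.8 × 6.0566/3.1306 = 38.3060 knots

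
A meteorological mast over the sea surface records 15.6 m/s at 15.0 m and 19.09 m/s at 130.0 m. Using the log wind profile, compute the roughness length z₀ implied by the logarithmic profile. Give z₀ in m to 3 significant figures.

z₀ ≈ 0.000964 m

Log law: V(z) ∝ ln(z/z₀). With r = V₁/V₂ = 15.6/19.09 = 0.81718,
r · ln(z₂/z₀) = ln(z₁/z₀) ⇒ ln z₀ = (ln z₁ − r·ln z₂)/(1 − r)
ln z₀ = (2.70805 − 0.81718×4.86753) / 0.18282 = -6.9447
z₀ = exp(-6.9447) = 0.0009638 m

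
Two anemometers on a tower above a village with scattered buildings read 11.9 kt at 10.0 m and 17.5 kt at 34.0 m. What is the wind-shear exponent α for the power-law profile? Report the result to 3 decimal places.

α ≈ 0.315

Power law: V₂/V₁ = (z₂/z₁)^α ⇒ α = ln(V₂/V₁) / ln(z₂/z₁)
α = ln(17.5/11.9) / ln(34.0/10.0) = ln(1.4706) / ln(3.4000)
  = 0.38566 / 1.22378 = 0.31514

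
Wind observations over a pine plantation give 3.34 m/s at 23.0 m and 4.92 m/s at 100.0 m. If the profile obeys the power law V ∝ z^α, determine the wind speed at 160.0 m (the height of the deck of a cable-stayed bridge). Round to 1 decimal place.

First find α: α = ln(V₂/V₁)/ln(z₂/z₁) = ln(4.92/3.34)/ln(100.0/23.0) = 0.38734/1.46968 = 0.2636
Extrapolate from 100.0 m to 160.0 m: V₃ = 4.92 × (160.0/100.0)^0.2636 = 4.92 × 1.1319 = 5.5688 m/s

5.6 m/s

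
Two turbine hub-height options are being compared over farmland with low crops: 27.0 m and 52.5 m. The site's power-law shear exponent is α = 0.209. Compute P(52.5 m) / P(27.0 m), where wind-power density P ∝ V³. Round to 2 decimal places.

Speed ratio: V_B/V_A = (z_B/z_A)^α = (52.5/27.0)^0.209 = (1.9444)^0.209 = 1.14910
Power-density ratio: P_B/P_A = (V_B/V_A)³ = (1.14910)³ = 1.51731

1.52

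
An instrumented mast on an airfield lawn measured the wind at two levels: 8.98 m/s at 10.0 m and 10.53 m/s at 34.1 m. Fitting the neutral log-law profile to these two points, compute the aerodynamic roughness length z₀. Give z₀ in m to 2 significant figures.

Log law: V(z) ∝ ln(z/z₀). With r = V₁/V₂ = 8.98/10.53 = 0.85280,
r · ln(z₂/z₀) = ln(z₁/z₀) ⇒ ln z₀ = (ln z₁ − r·ln z₂)/(1 − r)
ln z₀ = (2.30259 − 0.85280×3.52930) / 0.14720 = -4.8044
z₀ = exp(-4.8044) = 0.008193 m

z₀ ≈ 0.0082 m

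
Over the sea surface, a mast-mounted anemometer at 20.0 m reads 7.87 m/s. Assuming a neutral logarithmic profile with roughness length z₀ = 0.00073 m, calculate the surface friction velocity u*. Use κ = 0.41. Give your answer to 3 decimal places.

u* ≈ 0.316 m/s

Log law: V(z) = (u*/κ) · ln(z/z₀) ⇒ u* = κ · V / ln(z/z₀)
u* = 0.41 × 7.87 / ln(20.0/0.00073) = 0.41 × 7.87 / 10.2182
   = 3.2267 / 10.2182 = 0.3158 m/s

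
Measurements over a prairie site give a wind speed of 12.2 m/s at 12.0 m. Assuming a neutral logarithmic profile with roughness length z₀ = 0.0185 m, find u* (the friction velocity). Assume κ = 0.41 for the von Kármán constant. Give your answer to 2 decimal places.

u* ≈ 0.77 m/s

Log law: V(z) = (u*/κ) · ln(z/z₀) ⇒ u* = κ · V / ln(z/z₀)
u* = 0.41 × 12.2 / ln(12.0/0.0185) = 0.41 × 12.2 / 6.4749
   = 5.0020 / 6.4749 = 0.7725 m/s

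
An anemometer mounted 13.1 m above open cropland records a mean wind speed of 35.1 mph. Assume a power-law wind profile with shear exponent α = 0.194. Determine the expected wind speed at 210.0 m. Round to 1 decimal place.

Power-law profile: V₂ = V₁ · (z₂/z₁)^α
V₂ = 35.1 × (210.0/13.1)^0.194 = 35.1 × (16.0305)^0.194
    = 35.1 × 1.7130 = 60.1267 mph

60.1 mph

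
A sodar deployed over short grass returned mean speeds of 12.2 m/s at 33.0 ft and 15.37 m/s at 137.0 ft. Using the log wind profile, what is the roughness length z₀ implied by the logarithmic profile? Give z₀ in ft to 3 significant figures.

Log law: V(z) ∝ ln(z/z₀). With r = V₁/V₂ = 12.2/15.37 = 0.79375,
r · ln(z₂/z₀) = ln(z₁/z₀) ⇒ ln z₀ = (ln z₁ − r·ln z₂)/(1 − r)
ln z₀ = (3.49651 − 0.79375×4.91998) / 0.20625 = -1.9818
z₀ = exp(-1.9818) = 0.1378 ft

z₀ ≈ 0.138 ft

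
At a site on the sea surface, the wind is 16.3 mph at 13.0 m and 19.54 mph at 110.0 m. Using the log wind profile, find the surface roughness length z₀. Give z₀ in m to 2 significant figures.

z₀ ≈ 0.00028 m

Log law: V(z) ∝ ln(z/z₀). With r = V₁/V₂ = 16.3/19.54 = 0.83419,
r · ln(z₂/z₀) = ln(z₁/z₀) ⇒ ln z₀ = (ln z₁ − r·ln z₂)/(1 − r)
ln z₀ = (2.56495 − 0.83419×4.70048) / 0.16581 = -8.1786
z₀ = exp(-8.1786) = 0.0002806 m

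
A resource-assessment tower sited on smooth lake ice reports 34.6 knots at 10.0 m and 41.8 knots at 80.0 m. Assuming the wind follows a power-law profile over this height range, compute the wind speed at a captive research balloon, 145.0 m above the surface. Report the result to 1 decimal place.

First find α: α = ln(V₂/V₁)/ln(z₂/z₁) = ln(41.8/34.6)/ln(80.0/10.0) = 0.18904/2.07944 = 0.0909
Extrapolate from 80.0 m to 145.0 m: V₃ = 41.8 × (145.0/80.0)^0.0909 = 41.8 × 1.0556 = 44.1221 knots

44.1 knots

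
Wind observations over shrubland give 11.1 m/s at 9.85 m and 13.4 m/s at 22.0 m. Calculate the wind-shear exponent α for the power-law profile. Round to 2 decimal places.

Power law: V₂/V₁ = (z₂/z₁)^α ⇒ α = ln(V₂/V₁) / ln(z₂/z₁)
α = ln(13.4/11.1) / ln(22.0/9.85) = ln(1.2072) / ln(2.2335)
  = 0.18831 / 0.80357 = 0.23434

α ≈ 0.23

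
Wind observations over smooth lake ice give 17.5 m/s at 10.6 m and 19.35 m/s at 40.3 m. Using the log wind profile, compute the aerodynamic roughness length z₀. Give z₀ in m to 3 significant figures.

z₀ ≈ 0.0000346 m

Log law: V(z) ∝ ln(z/z₀). With r = V₁/V₂ = 17.5/19.35 = 0.90439,
r · ln(z₂/z₀) = ln(z₁/z₀) ⇒ ln z₀ = (ln z₁ − r·ln z₂)/(1 − r)
ln z₀ = (2.36085 − 0.90439×3.69635) / 0.09561 = -10.2722
z₀ = exp(-10.2722) = 0.00003458 m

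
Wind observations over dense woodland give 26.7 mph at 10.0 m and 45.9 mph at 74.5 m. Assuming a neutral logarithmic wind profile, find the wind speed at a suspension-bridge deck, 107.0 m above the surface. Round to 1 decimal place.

Log law: V ∝ ln(z/z₀). From the pair, with r = V₁/V₂ = 0.58170,
ln z₀ = (ln z₁ − r·ln z₂)/(1 − r) = (2.3026 − 0.58170×4.3108)/0.41830 = -0.4901 → z₀ = 0.6126 m
V₃ = V₁ · ln(z₃/z₀)/ln(z₁/z₀) = 26.7 × 5.1629/2.7927 = 49.3613 mph

49.4 mph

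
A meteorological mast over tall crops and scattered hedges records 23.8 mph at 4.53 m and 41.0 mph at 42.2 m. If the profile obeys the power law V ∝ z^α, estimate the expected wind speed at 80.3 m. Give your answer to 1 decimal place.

First find α: α = ln(V₂/V₁)/ln(z₂/z₁) = ln(41.0/23.8)/ln(42.2/4.53) = 0.54389/2.23170 = 0.2437
Extrapolate from 42.2 m to 80.3 m: V₃ = 41.0 × (80.3/42.2)^0.2437 = 41.0 × 1.1698 = 47.9598 mph

48.0 mph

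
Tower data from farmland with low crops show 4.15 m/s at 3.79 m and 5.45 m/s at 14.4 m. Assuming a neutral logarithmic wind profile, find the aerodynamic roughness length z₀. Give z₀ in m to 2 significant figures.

Log law: V(z) ∝ ln(z/z₀). With r = V₁/V₂ = 4.15/5.45 = 0.76147,
r · ln(z₂/z₀) = ln(z₁/z₀) ⇒ ln z₀ = (ln z₁ − r·ln z₂)/(1 − r)
ln z₀ = (1.33237 − 0.76147×2.66723) / 0.23853 = -2.9289
z₀ = exp(-2.9289) = 0.05345 m

z₀ ≈ 0.053 m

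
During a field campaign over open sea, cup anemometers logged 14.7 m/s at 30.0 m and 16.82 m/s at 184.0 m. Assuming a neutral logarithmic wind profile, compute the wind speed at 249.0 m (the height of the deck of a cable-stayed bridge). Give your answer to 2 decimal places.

Log law: V ∝ ln(z/z₀). From the pair, with r = V₁/V₂ = 0.87396,
ln z₀ = (ln z₁ − r·ln z₂)/(1 − r) = (3.4012 − 0.87396×5.2149)/0.12604 = -9.1752 → z₀ = 0.0001036 m
V₃ = V₁ · ln(z₃/z₀)/ln(z₁/z₀) = 14.7 × 14.6926/12.5764 = 17.1736 m/s

17.17 m/s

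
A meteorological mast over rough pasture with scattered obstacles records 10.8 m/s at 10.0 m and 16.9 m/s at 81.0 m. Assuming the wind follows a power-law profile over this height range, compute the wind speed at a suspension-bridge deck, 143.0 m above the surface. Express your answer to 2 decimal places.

19.09 m/s

First find α: α = ln(V₂/V₁)/ln(z₂/z₁) = ln(16.9/10.8)/ln(81.0/10.0) = 0.44777/2.09186 = 0.2141
Extrapolate from 81.0 m to 143.0 m: V₃ = 16.9 × (143.0/81.0)^0.2141 = 16.9 × 1.1294 = 19.0865 m/s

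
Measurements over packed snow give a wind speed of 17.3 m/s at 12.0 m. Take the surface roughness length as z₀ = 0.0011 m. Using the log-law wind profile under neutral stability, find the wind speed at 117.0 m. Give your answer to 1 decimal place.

21.5 m/s

Log law: V(z) ∝ ln(z/z₀), so V₂/V₁ = ln(z₂/z₀) / ln(z₁/z₀).
ln(117.0/0.0011) = 11.5746, ln(12.0/0.0011) = 9.2974
V₂ = 17.3 × 11.5746/9.2974 = 17.3 × 1.2449 = 21.5374 m/s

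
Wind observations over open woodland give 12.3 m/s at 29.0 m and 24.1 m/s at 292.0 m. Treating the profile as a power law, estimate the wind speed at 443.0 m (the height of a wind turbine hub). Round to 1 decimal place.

27.2 m/s

First find α: α = ln(V₂/V₁)/ln(z₂/z₁) = ln(24.1/12.3)/ln(292.0/29.0) = 0.67261/2.30946 = 0.2912
Extrapolate from 292.0 m to 443.0 m: V₃ = 24.1 × (443.0/292.0)^0.2912 = 24.1 × 1.1291 = 27.2106 m/s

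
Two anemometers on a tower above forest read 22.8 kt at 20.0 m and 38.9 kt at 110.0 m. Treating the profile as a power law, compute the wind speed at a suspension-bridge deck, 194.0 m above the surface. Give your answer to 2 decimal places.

46.47 kt

First find α: α = ln(V₂/V₁)/ln(z₂/z₁) = ln(38.9/22.8)/ln(110.0/20.0) = 0.53423/1.70475 = 0.3134
Extrapolate from 110.0 m to 194.0 m: V₃ = 38.9 × (194.0/110.0)^0.3134 = 38.9 × 1.1946 = 46.4696 kt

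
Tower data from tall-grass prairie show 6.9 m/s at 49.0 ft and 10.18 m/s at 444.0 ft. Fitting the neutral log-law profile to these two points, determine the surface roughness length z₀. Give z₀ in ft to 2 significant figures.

Log law: V(z) ∝ ln(z/z₀). With r = V₁/V₂ = 6.9/10.18 = 0.67780,
r · ln(z₂/z₀) = ln(z₁/z₀) ⇒ ln z₀ = (ln z₁ − r·ln z₂)/(1 − r)
ln z₀ = (3.89182 − 0.67780×6.09582) / 0.32220 = -0.7447
z₀ = exp(-0.7447) = 0.4749 ft

z₀ ≈ 0.47 ft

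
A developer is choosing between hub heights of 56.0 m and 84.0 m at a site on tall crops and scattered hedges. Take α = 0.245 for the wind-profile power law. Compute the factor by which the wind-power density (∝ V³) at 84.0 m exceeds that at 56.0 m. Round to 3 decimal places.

Speed ratio: V_B/V_A = (z_B/z_A)^α = (84.0/56.0)^0.245 = (1.5000)^0.245 = 1.10444
Power-density ratio: P_B/P_A = (V_B/V_A)³ = (1.10444)³ = 1.34718

1.347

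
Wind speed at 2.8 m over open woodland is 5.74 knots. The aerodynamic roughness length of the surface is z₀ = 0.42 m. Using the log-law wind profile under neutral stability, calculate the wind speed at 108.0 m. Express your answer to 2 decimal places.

Log law: V(z) ∝ ln(z/z₀), so V₂/V₁ = ln(z₂/z₀) / ln(z₁/z₀).
ln(108.0/0.42) = 5.5496, ln(2.8/0.42) = 1.8971
V₂ = 5.74 × 5.5496/1.8971 = 5.74 × 2.9253 = 16.7912 knots

16.79 knots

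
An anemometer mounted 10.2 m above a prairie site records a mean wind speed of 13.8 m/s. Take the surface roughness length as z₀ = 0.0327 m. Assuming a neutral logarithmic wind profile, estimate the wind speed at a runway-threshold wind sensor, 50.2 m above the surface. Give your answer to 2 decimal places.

Log law: V(z) ∝ ln(z/z₀), so V₂/V₁ = ln(z₂/z₀) / ln(z₁/z₀).
ln(50.2/0.0327) = 7.3364, ln(10.2/0.0327) = 5.7428
V₂ = 13.8 × 7.3364/5.7428 = 13.8 × 1.2775 = 17.6295 m/s

17.63 m/s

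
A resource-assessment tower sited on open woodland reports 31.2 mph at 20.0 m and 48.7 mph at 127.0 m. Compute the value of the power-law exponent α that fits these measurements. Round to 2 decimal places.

Power law: V₂/V₁ = (z₂/z₁)^α ⇒ α = ln(V₂/V₁) / ln(z₂/z₁)
α = ln(48.7/31.2) / ln(127.0/20.0) = ln(1.5609) / ln(6.3500)
  = 0.44526 / 1.84845 = 0.24088

α ≈ 0.24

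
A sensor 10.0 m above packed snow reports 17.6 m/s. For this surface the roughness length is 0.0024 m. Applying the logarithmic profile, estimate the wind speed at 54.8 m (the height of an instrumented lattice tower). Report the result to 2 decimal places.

Log law: V(z) ∝ ln(z/z₀), so V₂/V₁ = ln(z₂/z₀) / ln(z₁/z₀).
ln(54.8/0.0024) = 10.0360, ln(10.0/0.0024) = 8.3349
V₂ = 17.6 × 10.0360/8.3349 = 17.6 × 1.2041 = 21.1921 m/s

21.19 m/s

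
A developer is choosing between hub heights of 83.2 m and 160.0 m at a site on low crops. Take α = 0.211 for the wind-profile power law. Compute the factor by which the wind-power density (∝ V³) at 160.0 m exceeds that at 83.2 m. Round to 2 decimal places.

1.51

Speed ratio: V_B/V_A = (z_B/z_A)^α = (160.0/83.2)^0.211 = (1.9231)^0.211 = 1.14795
Power-density ratio: P_B/P_A = (V_B/V_A)³ = (1.14795)³ = 1.51276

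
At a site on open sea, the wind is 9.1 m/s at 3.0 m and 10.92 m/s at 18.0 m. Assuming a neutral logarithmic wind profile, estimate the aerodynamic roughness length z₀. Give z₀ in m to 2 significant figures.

z₀ ≈ 0.00039 m

Log law: V(z) ∝ ln(z/z₀). With r = V₁/V₂ = 9.1/10.92 = 0.83333,
r · ln(z₂/z₀) = ln(z₁/z₀) ⇒ ln z₀ = (ln z₁ − r·ln z₂)/(1 − r)
ln z₀ = (1.09861 − 0.83333×2.89037) / 0.16667 = -7.8602
z₀ = exp(-7.8602) = 0.0003858 m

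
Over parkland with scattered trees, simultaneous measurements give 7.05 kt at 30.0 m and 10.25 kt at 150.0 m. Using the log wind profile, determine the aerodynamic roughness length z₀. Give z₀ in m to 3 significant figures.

z₀ ≈ 0.865 m

Log law: V(z) ∝ ln(z/z₀). With r = V₁/V₂ = 7.05/10.25 = 0.68780,
r · ln(z₂/z₀) = ln(z₁/z₀) ⇒ ln z₀ = (ln z₁ − r·ln z₂)/(1 − r)
ln z₀ = (3.40120 − 0.68780×5.01064) / 0.31220 = -0.1446
z₀ = exp(-0.1446) = 0.8654 m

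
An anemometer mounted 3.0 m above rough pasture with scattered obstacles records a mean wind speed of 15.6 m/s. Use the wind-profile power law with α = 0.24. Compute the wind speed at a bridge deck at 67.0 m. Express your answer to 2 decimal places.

32.88 m/s

Power-law profile: V₂ = V₁ · (z₂/z₁)^α
V₂ = 15.6 × (67.0/3.0)^0.24 = 15.6 × (22.3333)^0.24
    = 15.6 × 2.1074 = 32.8756 m/s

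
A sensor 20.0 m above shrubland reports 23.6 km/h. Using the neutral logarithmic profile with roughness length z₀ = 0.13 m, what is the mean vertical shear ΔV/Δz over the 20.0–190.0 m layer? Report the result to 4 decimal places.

0.0621 km/h/m

Log law: V₂ = V₁ · ln(z₂/z₀)/ln(z₁/z₀) = 23.6 × 7.2872/5.0360 = 34.1502 km/h
ΔV/Δz = (34.1502 − 23.6)/(190.0 − 20.0) = 10.5502/170.0000 = 0.06206 km/h/m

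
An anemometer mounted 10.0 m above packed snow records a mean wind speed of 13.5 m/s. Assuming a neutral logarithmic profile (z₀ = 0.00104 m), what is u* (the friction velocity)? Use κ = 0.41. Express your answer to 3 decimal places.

Log law: V(z) = (u*/κ) · ln(z/z₀) ⇒ u* = κ · V / ln(z/z₀)
u* = 0.41 × 13.5 / ln(10.0/0.00104) = 0.41 × 13.5 / 9.1711
   = 5.5350 / 9.1711 = 0.6035 m/s

u* ≈ 0.604 m/s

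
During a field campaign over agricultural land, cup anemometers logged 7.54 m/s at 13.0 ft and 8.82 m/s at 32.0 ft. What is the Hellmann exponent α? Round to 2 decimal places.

Power law: V₂/V₁ = (z₂/z₁)^α ⇒ α = ln(V₂/V₁) / ln(z₂/z₁)
α = ln(8.82/7.54) / ln(32.0/13.0) = ln(1.1698) / ln(2.4615)
  = 0.15680 / 0.90079 = 0.17407

α ≈ 0.17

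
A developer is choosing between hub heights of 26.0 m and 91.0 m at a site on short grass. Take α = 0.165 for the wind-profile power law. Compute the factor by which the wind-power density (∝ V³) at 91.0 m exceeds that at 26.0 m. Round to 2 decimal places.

Speed ratio: V_B/V_A = (z_B/z_A)^α = (91.0/26.0)^0.165 = (3.5000)^0.165 = 1.22962
Power-density ratio: P_B/P_A = (V_B/V_A)³ = (1.22962)³ = 1.85915

1.86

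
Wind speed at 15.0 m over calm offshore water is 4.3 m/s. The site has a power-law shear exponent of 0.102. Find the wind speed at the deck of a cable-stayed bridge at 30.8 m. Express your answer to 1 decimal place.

Power-law profile: V₂ = V₁ · (z₂/z₁)^α
V₂ = 4.3 × (30.8/15.0)^0.102 = 4.3 × (2.0533)^0.102
    = 4.3 × 1.0761 = 4.6274 m/s

4.6 m/s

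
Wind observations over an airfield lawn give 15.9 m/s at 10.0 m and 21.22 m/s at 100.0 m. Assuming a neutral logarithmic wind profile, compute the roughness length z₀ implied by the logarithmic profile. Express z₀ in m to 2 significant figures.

Log law: V(z) ∝ ln(z/z₀). With r = V₁/V₂ = 15.9/21.22 = 0.74929,
r · ln(z₂/z₀) = ln(z₁/z₀) ⇒ ln z₀ = (ln z₁ − r·ln z₂)/(1 − r)
ln z₀ = (2.30259 − 0.74929×4.60517) / 0.25071 = -4.5792
z₀ = exp(-4.5792) = 0.01026 m

z₀ ≈ 0.010 m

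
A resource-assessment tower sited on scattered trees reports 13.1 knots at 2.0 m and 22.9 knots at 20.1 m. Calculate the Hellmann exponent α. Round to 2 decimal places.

Power law: V₂/V₁ = (z₂/z₁)^α ⇒ α = ln(V₂/V₁) / ln(z₂/z₁)
α = ln(22.9/13.1) / ln(20.1/2.0) = ln(1.7481) / ln(10.0500)
  = 0.55852 / 2.30757 = 0.24204

α ≈ 0.24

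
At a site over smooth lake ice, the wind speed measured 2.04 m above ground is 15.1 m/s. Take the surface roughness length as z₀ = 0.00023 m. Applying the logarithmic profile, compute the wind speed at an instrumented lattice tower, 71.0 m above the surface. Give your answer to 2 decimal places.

21.00 m/s

Log law: V(z) ∝ ln(z/z₀), so V₂/V₁ = ln(z₂/z₀) / ln(z₁/z₀).
ln(71.0/0.00023) = 12.6401, ln(2.04/0.00023) = 9.0904
V₂ = 15.1 × 12.6401/9.0904 = 15.1 × 1.3905 = 20.9964 m/s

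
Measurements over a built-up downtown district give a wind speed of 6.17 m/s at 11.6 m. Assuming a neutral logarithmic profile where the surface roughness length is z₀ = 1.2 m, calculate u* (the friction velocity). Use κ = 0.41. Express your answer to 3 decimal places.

Log law: V(z) = (u*/κ) · ln(z/z₀) ⇒ u* = κ · V / ln(z/z₀)
u* = 0.41 × 6.17 / ln(11.6/1.2) = 0.41 × 6.17 / 2.2687
   = 2.5297 / 2.2687 = 1.1151 m/s

u* ≈ 1.115 m/s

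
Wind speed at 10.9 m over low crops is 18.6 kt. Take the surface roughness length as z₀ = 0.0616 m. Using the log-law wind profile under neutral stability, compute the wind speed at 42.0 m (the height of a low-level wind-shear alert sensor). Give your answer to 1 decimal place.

23.4 kt

Log law: V(z) ∝ ln(z/z₀), so V₂/V₁ = ln(z₂/z₀) / ln(z₁/z₀).
ln(42.0/0.0616) = 6.5248, ln(10.9/0.0616) = 5.1759
V₂ = 18.6 × 6.5248/5.1759 = 18.6 × 1.2606 = 23.4474 kt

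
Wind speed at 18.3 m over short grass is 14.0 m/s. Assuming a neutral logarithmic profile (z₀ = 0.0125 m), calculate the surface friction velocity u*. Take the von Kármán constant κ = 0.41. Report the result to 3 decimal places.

u* ≈ 0.787 m/s

Log law: V(z) = (u*/κ) · ln(z/z₀) ⇒ u* = κ · V / ln(z/z₀)
u* = 0.41 × 14.0 / ln(18.3/0.0125) = 0.41 × 14.0 / 7.2889
   = 5.7400 / 7.2889 = 0.7875 m/s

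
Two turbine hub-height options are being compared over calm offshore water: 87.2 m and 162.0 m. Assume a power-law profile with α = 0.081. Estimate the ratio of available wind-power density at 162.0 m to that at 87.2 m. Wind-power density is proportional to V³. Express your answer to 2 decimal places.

Speed ratio: V_B/V_A = (z_B/z_A)^α = (162.0/87.2)^0.081 = (1.8578)^0.081 = 1.05145
Power-density ratio: P_B/P_A = (V_B/V_A)³ = (1.05145)³ = 1.16243

1.16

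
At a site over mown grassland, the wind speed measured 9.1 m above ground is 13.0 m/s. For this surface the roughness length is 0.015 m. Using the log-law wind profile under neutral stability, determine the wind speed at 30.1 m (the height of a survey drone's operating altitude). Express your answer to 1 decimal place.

15.4 m/s

Log law: V(z) ∝ ln(z/z₀), so V₂/V₁ = ln(z₂/z₀) / ln(z₁/z₀).
ln(30.1/0.015) = 7.6042, ln(9.1/0.015) = 6.4080
V₂ = 13.0 × 7.6042/6.4080 = 13.0 × 1.1867 = 15.4269 m/s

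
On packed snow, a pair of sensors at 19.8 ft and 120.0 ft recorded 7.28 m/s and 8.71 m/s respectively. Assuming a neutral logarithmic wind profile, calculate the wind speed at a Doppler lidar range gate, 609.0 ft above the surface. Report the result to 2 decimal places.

Log law: V ∝ ln(z/z₀). From the pair, with r = V₁/V₂ = 0.83582,
ln z₀ = (ln z₁ − r·ln z₂)/(1 − r) = (2.9857 − 0.83582×4.7875)/0.16418 = -6.1872 → z₀ = 0.002056 ft
V₃ = V₁ · ln(z₃/z₀)/ln(z₁/z₀) = 7.28 × 12.5990/9.1728 = 9.9991 m/s

10.00 m/s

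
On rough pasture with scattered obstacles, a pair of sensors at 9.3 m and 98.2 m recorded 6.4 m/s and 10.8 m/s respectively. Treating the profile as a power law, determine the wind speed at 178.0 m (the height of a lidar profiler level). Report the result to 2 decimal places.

First find α: α = ln(V₂/V₁)/ln(z₂/z₁) = ln(10.8/6.4)/ln(98.2/9.3) = 0.52325/2.35699 = 0.2220
Extrapolate from 98.2 m to 178.0 m: V₃ = 10.8 × (178.0/98.2)^0.2220 = 10.8 × 1.1412 = 12.3245 m/s

12.32 m/s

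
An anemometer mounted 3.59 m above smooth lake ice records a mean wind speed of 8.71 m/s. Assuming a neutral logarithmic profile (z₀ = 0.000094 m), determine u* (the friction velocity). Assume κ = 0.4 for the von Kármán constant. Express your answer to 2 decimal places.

Log law: V(z) = (u*/κ) · ln(z/z₀) ⇒ u* = κ · V / ln(z/z₀)
u* = 0.4 × 8.71 / ln(3.59/0.000094) = 0.4 × 8.71 / 10.5504
   = 3.4840 / 10.5504 = 0.3302 m/s

u* ≈ 0.33 m/s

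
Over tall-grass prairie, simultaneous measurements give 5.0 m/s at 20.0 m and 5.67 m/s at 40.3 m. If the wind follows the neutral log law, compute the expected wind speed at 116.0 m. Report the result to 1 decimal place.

6.7 m/s

Log law: V ∝ ln(z/z₀). From the pair, with r = V₁/V₂ = 0.88183,
ln z₀ = (ln z₁ − r·ln z₂)/(1 − r) = (2.9957 − 0.88183×3.6964)/0.11817 = -2.2328 → z₀ = 0.1072 m
V₃ = V₁ · ln(z₃/z₀)/ln(z₁/z₀) = 5.0 × 6.9864/5.2285 = 6.6810 m/s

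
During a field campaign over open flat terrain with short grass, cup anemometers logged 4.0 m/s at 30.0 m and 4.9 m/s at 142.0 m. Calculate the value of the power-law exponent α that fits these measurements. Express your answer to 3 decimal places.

α ≈ 0.131

Power law: V₂/V₁ = (z₂/z₁)^α ⇒ α = ln(V₂/V₁) / ln(z₂/z₁)
α = ln(4.9/4.0) / ln(142.0/30.0) = ln(1.2250) / ln(4.7333)
  = 0.20294 / 1.55463 = 0.13054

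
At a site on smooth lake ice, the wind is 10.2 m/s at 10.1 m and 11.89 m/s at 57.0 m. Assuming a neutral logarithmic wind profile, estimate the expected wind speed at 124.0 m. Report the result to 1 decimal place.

Log law: V ∝ ln(z/z₀). From the pair, with r = V₁/V₂ = 0.85786,
ln z₀ = (ln z₁ − r·ln z₂)/(1 − r) = (2.3125 − 0.85786×4.0431)/0.14214 = -8.1320 → z₀ = 0.0002940 m
V₃ = V₁ · ln(z₃/z₀)/ln(z₁/z₀) = 10.2 × 12.9523/10.4445 = 12.6490 m/s

12.6 m/s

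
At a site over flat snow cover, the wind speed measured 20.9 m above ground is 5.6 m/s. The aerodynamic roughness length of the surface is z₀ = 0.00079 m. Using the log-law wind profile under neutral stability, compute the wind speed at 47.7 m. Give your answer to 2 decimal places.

Log law: V(z) ∝ ln(z/z₀), so V₂/V₁ = ln(z₂/z₀) / ln(z₁/z₀).
ln(47.7/0.00079) = 11.0084, ln(20.9/0.00079) = 10.1832
V₂ = 5.6 × 11.0084/10.1832 = 5.6 × 1.0810 = 6.0538 m/s

6.05 m/s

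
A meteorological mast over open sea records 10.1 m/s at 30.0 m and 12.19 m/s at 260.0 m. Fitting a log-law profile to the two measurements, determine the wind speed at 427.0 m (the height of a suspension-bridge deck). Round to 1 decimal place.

12.7 m/s

Log law: V ∝ ln(z/z₀). From the pair, with r = V₁/V₂ = 0.82855,
ln z₀ = (ln z₁ − r·ln z₂)/(1 − r) = (3.4012 − 0.82855×5.5607)/0.17145 = -7.0346 → z₀ = 0.0008809 m
V₃ = V₁ · ln(z₃/z₀)/ln(z₁/z₀) = 10.1 × 13.0914/10.4358 = 12.6701 m/s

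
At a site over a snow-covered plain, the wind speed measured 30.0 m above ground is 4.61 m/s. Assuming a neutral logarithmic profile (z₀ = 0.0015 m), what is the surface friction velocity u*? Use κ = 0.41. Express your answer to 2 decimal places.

Log law: V(z) = (u*/κ) · ln(z/z₀) ⇒ u* = κ · V / ln(z/z₀)
u* = 0.41 × 4.61 / ln(30.0/0.0015) = 0.41 × 4.61 / 9.9035
   = 1.8901 / 9.9035 = 0.1909 m/s

u* ≈ 0.19 m/s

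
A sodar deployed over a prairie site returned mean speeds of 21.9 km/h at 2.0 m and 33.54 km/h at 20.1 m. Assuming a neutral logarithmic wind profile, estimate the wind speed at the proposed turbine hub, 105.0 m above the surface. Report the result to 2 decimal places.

41.88 km/h

Log law: V ∝ ln(z/z₀). From the pair, with r = V₁/V₂ = 0.65295,
ln z₀ = (ln z₁ − r·ln z₂)/(1 − r) = (0.6931 − 0.65295×3.0007)/0.34705 = -3.6484 → z₀ = 0.02603 m
V₃ = V₁ · ln(z₃/z₀)/ln(z₁/z₀) = 21.9 × 8.3024/4.3416 = 41.8794 km/h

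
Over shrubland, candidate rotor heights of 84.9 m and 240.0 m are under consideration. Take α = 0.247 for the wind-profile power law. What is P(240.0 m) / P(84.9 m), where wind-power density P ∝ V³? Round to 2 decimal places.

Speed ratio: V_B/V_A = (z_B/z_A)^α = (240.0/84.9)^0.247 = (2.8269)^0.247 = 1.29262
Power-density ratio: P_B/P_A = (V_B/V_A)³ = (1.29262)³ = 2.15981

2.16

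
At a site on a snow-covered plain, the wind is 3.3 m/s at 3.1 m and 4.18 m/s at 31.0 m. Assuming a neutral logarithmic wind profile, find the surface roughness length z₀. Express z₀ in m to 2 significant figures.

Log law: V(z) ∝ ln(z/z₀). With r = V₁/V₂ = 3.3/4.18 = 0.78947,
r · ln(z₂/z₀) = ln(z₁/z₀) ⇒ ln z₀ = (ln z₁ − r·ln z₂)/(1 − r)
ln z₀ = (1.13140 − 0.78947×3.43399) / 0.21053 = -7.5033
z₀ = exp(-7.5033) = 0.0005513 m

z₀ ≈ 0.00055 m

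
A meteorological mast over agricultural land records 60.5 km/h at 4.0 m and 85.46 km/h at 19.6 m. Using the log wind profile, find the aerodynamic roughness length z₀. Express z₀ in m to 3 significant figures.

z₀ ≈ 0.0849 m

Log law: V(z) ∝ ln(z/z₀). With r = V₁/V₂ = 60.5/85.46 = 0.70793,
r · ln(z₂/z₀) = ln(z₁/z₀) ⇒ ln z₀ = (ln z₁ − r·ln z₂)/(1 − r)
ln z₀ = (1.38629 − 0.70793×2.97553) / 0.29207 = -2.4658
z₀ = exp(-2.4658) = 0.08494 m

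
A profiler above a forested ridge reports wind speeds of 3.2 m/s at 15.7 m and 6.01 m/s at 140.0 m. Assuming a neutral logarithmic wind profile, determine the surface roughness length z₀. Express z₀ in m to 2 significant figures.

Log law: V(z) ∝ ln(z/z₀). With r = V₁/V₂ = 3.2/6.01 = 0.53245,
r · ln(z₂/z₀) = ln(z₁/z₀) ⇒ ln z₀ = (ln z₁ − r·ln z₂)/(1 − r)
ln z₀ = (2.75366 − 0.53245×4.94164) / 0.46755 = 0.2620
z₀ = exp(0.2620) = 1.300 m

z₀ ≈ 1.3 m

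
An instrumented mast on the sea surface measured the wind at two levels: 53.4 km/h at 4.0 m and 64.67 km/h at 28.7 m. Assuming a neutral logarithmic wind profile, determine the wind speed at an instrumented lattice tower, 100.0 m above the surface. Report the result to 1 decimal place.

71.8 km/h

Log law: V ∝ ln(z/z₀). From the pair, with r = V₁/V₂ = 0.82573,
ln z₀ = (ln z₁ − r·ln z₂)/(1 − r) = (1.3863 − 0.82573×3.3569)/0.17427 = -7.9509 → z₀ = 0.0003523 m
V₃ = V₁ · ln(z₃/z₀)/ln(z₁/z₀) = 53.4 × 12.5561/9.3372 = 71.8090 km/h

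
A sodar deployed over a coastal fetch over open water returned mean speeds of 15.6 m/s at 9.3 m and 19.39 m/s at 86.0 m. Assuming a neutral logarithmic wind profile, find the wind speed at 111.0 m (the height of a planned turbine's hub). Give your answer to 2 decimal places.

19.82 m/s

Log law: V ∝ ln(z/z₀). From the pair, with r = V₁/V₂ = 0.80454,
ln z₀ = (ln z₁ − r·ln z₂)/(1 − r) = (2.2300 − 0.80454×4.4543)/0.19546 = -6.9256 → z₀ = 0.0009824 m
V₃ = V₁ · ln(z₃/z₀)/ln(z₁/z₀) = 15.6 × 11.6351/9.1556 = 19.8248 m/s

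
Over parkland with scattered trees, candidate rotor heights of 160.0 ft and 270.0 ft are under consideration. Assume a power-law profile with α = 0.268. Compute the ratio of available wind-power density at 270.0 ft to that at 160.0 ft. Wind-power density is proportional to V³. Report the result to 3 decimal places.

1.523

Speed ratio: V_B/V_A = (z_B/z_A)^α = (270.0/160.0)^0.268 = (1.6875)^0.268 = 1.15054
Power-density ratio: P_B/P_A = (V_B/V_A)³ = (1.15054)³ = 1.52301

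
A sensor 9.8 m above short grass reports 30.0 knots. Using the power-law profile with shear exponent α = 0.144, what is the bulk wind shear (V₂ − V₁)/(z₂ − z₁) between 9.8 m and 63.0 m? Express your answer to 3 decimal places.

0.173 knots/m

Power law: V₂ = V₁ · (z₂/z₁)^α = 30.0 × (6.4286)^0.144 = 39.2184 knots
ΔV/Δz = (39.2184 − 30.0)/(63.0 − 9.8) = 9.2184/53.2000 = 0.17328 knots/m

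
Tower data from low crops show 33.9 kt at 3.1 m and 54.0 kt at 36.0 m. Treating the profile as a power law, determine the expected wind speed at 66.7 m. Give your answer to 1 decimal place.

60.7 kt

First find α: α = ln(V₂/V₁)/ln(z₂/z₁) = ln(54.0/33.9)/ln(36.0/3.1) = 0.46557/2.45212 = 0.1899
Extrapolate from 36.0 m to 66.7 m: V₃ = 54.0 × (66.7/36.0)^0.1899 = 54.0 × 1.1242 = 60.7077 kt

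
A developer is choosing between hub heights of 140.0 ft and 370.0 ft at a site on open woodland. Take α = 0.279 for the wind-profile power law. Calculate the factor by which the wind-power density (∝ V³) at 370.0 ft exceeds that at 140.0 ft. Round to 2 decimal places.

2.26

Speed ratio: V_B/V_A = (z_B/z_A)^α = (370.0/140.0)^0.279 = (2.6429)^0.279 = 1.31147
Power-density ratio: P_B/P_A = (V_B/V_A)³ = (1.31147)³ = 2.25567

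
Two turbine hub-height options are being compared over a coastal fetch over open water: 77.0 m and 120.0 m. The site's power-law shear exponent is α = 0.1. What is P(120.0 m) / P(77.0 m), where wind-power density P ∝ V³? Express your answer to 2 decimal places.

1.14

Speed ratio: V_B/V_A = (z_B/z_A)^α = (120.0/77.0)^0.1 = (1.5584)^0.1 = 1.04537
Power-density ratio: P_B/P_A = (V_B/V_A)³ = (1.04537)³ = 1.14237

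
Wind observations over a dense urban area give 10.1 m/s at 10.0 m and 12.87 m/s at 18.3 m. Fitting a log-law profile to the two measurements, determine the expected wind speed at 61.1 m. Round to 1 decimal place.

18.4 m/s

Log law: V ∝ ln(z/z₀). From the pair, with r = V₁/V₂ = 0.78477,
ln z₀ = (ln z₁ − r·ln z₂)/(1 − r) = (2.3026 − 0.78477×2.9069)/0.21523 = 0.0991 → z₀ = 1.104 m
V₃ = V₁ · ln(z₃/z₀)/ln(z₁/z₀) = 10.1 × 4.0134/2.2035 = 18.3962 m/s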